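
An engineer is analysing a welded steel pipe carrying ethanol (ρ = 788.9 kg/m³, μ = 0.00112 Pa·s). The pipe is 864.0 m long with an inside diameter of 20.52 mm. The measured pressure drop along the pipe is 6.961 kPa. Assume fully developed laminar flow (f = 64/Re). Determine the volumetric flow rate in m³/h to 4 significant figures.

Q ≈ 0.1127 m³/h

For laminar flow, f = 64/Re with Re = ρVD/μ, so Darcy-Weisbach reduces to ΔP = 32μLV/D². Solving for V: V = ΔP·D²/(32μL) = 6961·(0.02052)²/(32·0.00112·864) = 0.09466 m/s.
Check: Re = ρVD/μ = 788.9·0.09466·0.02052/0.00112 = 1368 < 2300, so the laminar assumption holds.
Q = V·A = 0.09466·(π/4·0.02052²) = 3.13e-05 m³/s = 0.1127 m³/h.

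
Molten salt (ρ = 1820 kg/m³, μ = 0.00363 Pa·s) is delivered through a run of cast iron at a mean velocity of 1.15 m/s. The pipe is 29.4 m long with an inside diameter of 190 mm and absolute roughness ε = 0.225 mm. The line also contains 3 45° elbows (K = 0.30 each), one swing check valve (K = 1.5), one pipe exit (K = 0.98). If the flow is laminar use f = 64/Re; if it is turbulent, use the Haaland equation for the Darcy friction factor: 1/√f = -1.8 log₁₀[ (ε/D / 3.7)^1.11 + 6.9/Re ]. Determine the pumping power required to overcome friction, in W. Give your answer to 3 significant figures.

P ≈ 269 W

Reynolds number Re = ρVD/μ = 1820 · 1.15 · 0.19 / 0.00363 = 1.096e+05.
Re > 4000 → turbulent. Relative roughness ε/D = 0.000225/0.19 = 0.00118. Haaland: 1/√f = -1.8 log₁₀[(0.00118/3.7)^1.11 + 6.9/1.096e+05] = -1.8 log₁₀[0.000132 + 6.3e-05] = 6.678, so f = 0.02243.
Total minor-loss coefficient ΣK = 3·0.3 + 1·1.5 + 1·0.98 = 3.38.
ΔP = [f·L/D + ΣK]·(ρV²/2) = [0.02243·29.4/0.19 + 3.38]·(1820·1.15²/2) = [3.47 + 3.38]·1203 = 8244 Pa.
Q = V·A = 1.15·0.02835 = 0.03261 m³/s.
Pumping power P = QΔP = 0.03261·8244 = 268.8 W = 269 W.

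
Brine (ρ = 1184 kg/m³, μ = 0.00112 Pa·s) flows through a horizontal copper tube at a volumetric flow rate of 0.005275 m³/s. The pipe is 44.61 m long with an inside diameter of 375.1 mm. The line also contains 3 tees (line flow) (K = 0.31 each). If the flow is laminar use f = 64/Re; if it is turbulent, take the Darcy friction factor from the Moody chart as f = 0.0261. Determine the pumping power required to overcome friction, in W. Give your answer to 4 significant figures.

P ≈ 0.02871 W

Cross-sectional area A = πD²/4 = π(0.3751)²/4 = 0.1105 m²; mean velocity V = Q/A = 0.005275/0.1105 = 0.04774 m/s.
Reynolds number Re = ρVD/μ = 1184 · 0.04774 · 0.3751 / 0.00112 = 1.893e+04.
Re > 4000 → turbulent; use the Moody-chart value f = 0.0261.
Total minor-loss coefficient ΣK = 3·0.31 = 0.93.
ΔP = [f·L/D + ΣK]·(ρV²/2) = [0.0261·44.61/0.3751 + 0.93]·(1184·0.04774²/2) = [3.104 + 0.93]·1.349 = 5.442 Pa.
Pumping power P = QΔP = 0.005275·5.442 = 0.028705 W = 0.02871 W.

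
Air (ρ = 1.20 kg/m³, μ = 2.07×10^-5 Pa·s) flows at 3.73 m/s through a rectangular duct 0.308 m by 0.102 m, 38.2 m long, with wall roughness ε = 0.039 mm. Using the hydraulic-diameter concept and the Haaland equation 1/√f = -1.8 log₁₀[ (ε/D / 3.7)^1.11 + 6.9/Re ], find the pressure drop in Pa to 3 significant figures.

ΔP ≈ 48.6 Pa

Hydraulic diameter D_h = 4A/P = 4·(0.308·0.102)/(2·(0.308+0.102)) = 0.1257/0.82 = 0.1532 m.
Re = ρVD_h/μ = 1.2·3.73·0.1532/2.07e-05 = 3.314e+04.
ε/D_h = 3.9e-05/0.1532 = 0.000254; Haaland gives 1/√f = -1.8 log₁₀[2.4e-05+0.000208] = 6.541, so f = 0.02337.
ΔP = f(L/D_h)(ρV²/2) = 0.02337·38.2/0.1532·8.348 = 48.63 Pa.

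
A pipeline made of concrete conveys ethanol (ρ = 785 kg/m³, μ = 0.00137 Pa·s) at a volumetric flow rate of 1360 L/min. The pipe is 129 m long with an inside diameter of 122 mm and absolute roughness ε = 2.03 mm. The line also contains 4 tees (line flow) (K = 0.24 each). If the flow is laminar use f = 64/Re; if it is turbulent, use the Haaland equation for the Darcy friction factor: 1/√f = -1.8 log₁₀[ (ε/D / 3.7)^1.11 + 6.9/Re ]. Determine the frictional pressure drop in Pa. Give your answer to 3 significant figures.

Q = 1360 L/min = 1360/60000 = 0.02267 m³/s.
Cross-sectional area A = πD²/4 = π(0.122)²/4 = 0.01169 m²; mean velocity V = Q/A = 0.02267/0.01169 = 1.939 m/s.
Reynolds number Re = ρVD/μ = 785 · 1.939 · 0.122 / 0.00137 = 1.355e+05.
Re > 4000 → turbulent. Relative roughness ε/D = 0.00203/0.122 = 0.0166. Haaland: 1/√f = -1.8 log₁₀[(0.0166/3.7)^1.11 + 6.9/1.355e+05] = -1.8 log₁₀[0.00248 + 5.09e-05] = 4.674, so f = 0.04578.
Total minor-loss coefficient ΣK = 4·0.24 = 0.96.
ΔP = [f·L/D + ΣK]·(ρV²/2) = [0.04578·129/0.122 + 0.96]·(785·1.939²/2) = [48.41 + 0.96]·1476 = 7.285e+04 Pa.

ΔP ≈ 72900 Pa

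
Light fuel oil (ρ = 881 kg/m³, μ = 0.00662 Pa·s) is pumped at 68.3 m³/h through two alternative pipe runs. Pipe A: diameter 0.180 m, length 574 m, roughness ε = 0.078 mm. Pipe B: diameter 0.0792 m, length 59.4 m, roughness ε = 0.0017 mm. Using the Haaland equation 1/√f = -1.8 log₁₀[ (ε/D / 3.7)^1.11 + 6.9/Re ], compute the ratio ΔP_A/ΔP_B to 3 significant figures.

Pipe A: V = Q/A = 0.01897/0.02545 = 0.7456 m/s; Re = 1.786e+04; ε/D = 0.000433; Haaland → f = 0.02723; ΔP_A = f(L/D)(ρV²/2) = 2.126e+04 Pa.
Pipe B: V = Q/A = 0.01897/0.004927 = 3.851 m/s; Re = 4.059e+04; ε/D = 2.15e-05; Haaland → f = 0.02177; ΔP_B = f(L/D)(ρV²/2) = 1.066e+05 Pa.
ΔP_A/ΔP_B = 2.126e+04/1.066e+05 = 0.199.

ΔP_A/ΔP_B ≈ 0.199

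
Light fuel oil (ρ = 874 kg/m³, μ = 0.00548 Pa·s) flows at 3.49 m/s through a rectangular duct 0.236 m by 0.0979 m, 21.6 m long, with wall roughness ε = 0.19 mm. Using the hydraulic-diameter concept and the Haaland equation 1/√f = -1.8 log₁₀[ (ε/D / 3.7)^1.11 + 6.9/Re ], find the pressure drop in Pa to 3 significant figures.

ΔP ≈ 19700 Pa

Hydraulic diameter D_h = 4A/P = 4·(0.236·0.0979)/(2·(0.236+0.0979)) = 0.09242/0.6678 = 0.1384 m.
Re = ρVD_h/μ = 874·3.49·0.1384/0.00548 = 7.703e+04.
ε/D_h = 0.00019/0.1384 = 0.00137; Haaland gives 1/√f = -1.8 log₁₀[0.000156+8.96e-05] = 6.499, so f = 0.02368.
ΔP = f(L/D_h)(ρV²/2) = 0.02368·21.6/0.1384·5323 = 1.967e+04 Pa.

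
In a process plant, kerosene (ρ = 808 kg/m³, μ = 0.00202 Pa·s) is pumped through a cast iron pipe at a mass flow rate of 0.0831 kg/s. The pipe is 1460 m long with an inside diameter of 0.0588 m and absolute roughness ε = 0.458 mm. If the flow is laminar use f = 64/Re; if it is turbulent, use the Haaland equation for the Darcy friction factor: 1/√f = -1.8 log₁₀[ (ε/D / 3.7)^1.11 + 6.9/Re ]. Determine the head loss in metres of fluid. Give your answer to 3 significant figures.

h_f ≈ 0.130 m

A = πD²/4 = π(0.0588)²/4 = 0.002715 m²; mean velocity V = ṁ/(ρA) = 0.0831/(808 · 0.002715) = 0.03787 m/s.
Reynolds number Re = ρVD/μ = 808 · 0.03787 · 0.0588 / 0.00202 = 890.8.
Re < 2300 → laminar flow, so f = 64/Re = 64/890.8 = 0.07185 (the turbulent correlation is not needed).
Darcy-Weisbach: ΔP = f(L/D)(ρV²/2) = 0.07185·(1460/0.0588)·(808·0.03787²/2) = 0.07185·2.483e+04·0.5795 = 1034 Pa.
Head loss h_f = ΔP/(ρg) = 1034/(808·9.81) = 0.130 m.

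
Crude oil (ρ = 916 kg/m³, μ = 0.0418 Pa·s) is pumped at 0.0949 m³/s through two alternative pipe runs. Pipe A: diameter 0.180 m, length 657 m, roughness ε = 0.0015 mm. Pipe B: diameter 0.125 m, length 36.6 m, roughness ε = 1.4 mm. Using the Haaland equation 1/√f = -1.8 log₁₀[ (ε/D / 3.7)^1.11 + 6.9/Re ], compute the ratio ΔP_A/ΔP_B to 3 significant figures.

ΔP_A/ΔP_B ≈ 1.93

Pipe A: V = Q/A = 0.0949/0.02545 = 3.729 m/s; Re = 1.471e+04; ε/D = 8.33e-06; Haaland → f = 0.02786; ΔP_A = f(L/D)(ρV²/2) = 6.478e+05 Pa.
Pipe B: V = Q/A = 0.0949/0.01227 = 7.733 m/s; Re = 2.118e+04; ε/D = 0.0112; Haaland → f = 0.04185; ΔP_B = f(L/D)(ρV²/2) = 3.356e+05 Pa.
ΔP_A/ΔP_B = 6.478e+05/3.356e+05 = 1.93.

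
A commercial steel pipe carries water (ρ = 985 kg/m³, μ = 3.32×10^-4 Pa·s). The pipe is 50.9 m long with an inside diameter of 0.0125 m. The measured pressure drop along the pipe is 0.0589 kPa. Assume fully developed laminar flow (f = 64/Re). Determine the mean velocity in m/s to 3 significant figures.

For laminar flow, f = 64/Re with Re = ρVD/μ, so Darcy-Weisbach reduces to ΔP = 32μLV/D². Solving for V: V = ΔP·D²/(32μL) = 58.9·(0.0125)²/(32·0.000332·50.9) = 0.01702 m/s.
Check: Re = ρVD/μ = 985·0.01702·0.0125/0.000332 = 631.2 < 2300, so the laminar assumption holds.

V ≈ 0.0170 m/s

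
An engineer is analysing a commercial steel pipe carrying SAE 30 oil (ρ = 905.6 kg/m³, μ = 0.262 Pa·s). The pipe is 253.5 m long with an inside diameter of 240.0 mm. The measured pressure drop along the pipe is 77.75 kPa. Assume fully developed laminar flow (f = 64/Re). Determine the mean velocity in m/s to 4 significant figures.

For laminar flow, f = 64/Re with Re = ρVD/μ, so Darcy-Weisbach reduces to ΔP = 32μLV/D². Solving for V: V = ΔP·D²/(32μL) = 7.775e+04·(0.24)²/(32·0.262·253.5) = 2.107 m/s.
Check: Re = ρVD/μ = 905.6·2.107·0.24/0.262 = 1748 < 2300, so the laminar assumption holds.

V ≈ 2.107 m/s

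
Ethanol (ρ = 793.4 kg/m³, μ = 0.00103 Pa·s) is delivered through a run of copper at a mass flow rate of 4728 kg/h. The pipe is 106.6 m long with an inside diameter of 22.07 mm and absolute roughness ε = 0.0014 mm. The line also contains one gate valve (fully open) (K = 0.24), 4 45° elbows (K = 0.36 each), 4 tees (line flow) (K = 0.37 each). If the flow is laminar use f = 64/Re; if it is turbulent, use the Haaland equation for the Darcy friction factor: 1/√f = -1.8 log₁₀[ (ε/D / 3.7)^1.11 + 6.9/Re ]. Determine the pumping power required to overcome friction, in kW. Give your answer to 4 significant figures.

ṁ = 4728 kg/h = 4728/3600 = 1.313 kg/s.
A = πD²/4 = π(0.02207)²/4 = 0.0003826 m²; mean velocity V = ṁ/(ρA) = 1.313/(793.4 · 0.0003826) = 4.327 m/s.
Reynolds number Re = ρVD/μ = 793.4 · 4.327 · 0.02207 / 0.00103 = 7.356e+04.
Re > 4000 → turbulent. Relative roughness ε/D = 1.4e-06/0.02207 = 6.34e-05. Haaland: 1/√f = -1.8 log₁₀[(6.34e-05/3.7)^1.11 + 6.9/7.356e+04] = -1.8 log₁₀[5.13e-06 + 9.38e-05] = 7.208, so f = 0.01925.
Total minor-loss coefficient ΣK = 1·0.24 + 4·0.36 + 4·0.37 = 3.16.
ΔP = [f·L/D + ΣK]·(ρV²/2) = [0.01925·106.6/0.02207 + 3.16]·(793.4·4.327²/2) = [92.96 + 3.16]·7427 = 7.139e+05 Pa.
Q = ṁ/ρ = 1.313/793.4 = 0.001655 m³/s.
Pumping power P = QΔP = 0.001655·7.139e+05 = 1181.7 W = 1.182 kW.

P ≈ 1.182 kW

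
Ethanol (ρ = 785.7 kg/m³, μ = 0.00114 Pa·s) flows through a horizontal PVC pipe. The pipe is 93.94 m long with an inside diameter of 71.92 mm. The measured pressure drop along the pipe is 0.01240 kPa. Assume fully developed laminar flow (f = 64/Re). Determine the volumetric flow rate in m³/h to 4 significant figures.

Q ≈ 0.2737 m³/h

For laminar flow, f = 64/Re with Re = ρVD/μ, so Darcy-Weisbach reduces to ΔP = 32μLV/D². Solving for V: V = ΔP·D²/(32μL) = 12.4·(0.07192)²/(32·0.00114·93.94) = 0.01872 m/s.
Check: Re = ρVD/μ = 785.7·0.01872·0.07192/0.00114 = 927.7 < 2300, so the laminar assumption holds.
Q = V·A = 0.01872·(π/4·0.07192²) = 7.603e-05 m³/s = 0.2737 m³/h.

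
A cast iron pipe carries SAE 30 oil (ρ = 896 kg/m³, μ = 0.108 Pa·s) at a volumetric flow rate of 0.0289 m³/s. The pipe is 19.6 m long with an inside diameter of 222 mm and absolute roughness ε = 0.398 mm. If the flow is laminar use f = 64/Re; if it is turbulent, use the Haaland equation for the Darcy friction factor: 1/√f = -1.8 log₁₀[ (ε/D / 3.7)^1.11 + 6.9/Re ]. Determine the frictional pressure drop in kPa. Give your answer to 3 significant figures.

ΔP ≈ 1.03 kPa

Cross-sectional area A = πD²/4 = π(0.222)²/4 = 0.03871 m²; mean velocity V = Q/A = 0.0289/0.03871 = 0.7466 m/s.
Reynolds number Re = ρVD/μ = 896 · 0.7466 · 0.222 / 0.108 = 1375.
Re < 2300 → laminar flow, so f = 64/Re = 64/1375 = 0.04654 (the turbulent correlation is not needed).
Darcy-Weisbach: ΔP = f(L/D)(ρV²/2) = 0.04654·(19.6/0.222)·(896·0.7466²/2) = 0.04654·88.29·249.7 = 1026 Pa.
ΔP = 1026 Pa = 1.03 kPa.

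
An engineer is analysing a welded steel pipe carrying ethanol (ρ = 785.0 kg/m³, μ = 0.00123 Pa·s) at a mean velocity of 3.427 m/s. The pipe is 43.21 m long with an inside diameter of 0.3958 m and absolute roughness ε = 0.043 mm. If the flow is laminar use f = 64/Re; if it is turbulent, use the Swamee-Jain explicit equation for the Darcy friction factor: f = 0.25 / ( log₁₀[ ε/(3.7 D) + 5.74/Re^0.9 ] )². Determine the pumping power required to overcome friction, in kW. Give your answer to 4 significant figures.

P ≈ 2.928 kW

Reynolds number Re = ρVD/μ = 785 · 3.427 · 0.3958 / 0.00123 = 8.657e+05.
Re > 4000 → turbulent. Relative roughness ε/D = 4.3e-05/0.3958 = 0.000109. Swamee-Jain: f = 0.25/(log₁₀[0.000109/3.7 + 5.74/8.657e+05^0.9])² = 0.25/(log₁₀[2.94e-05 + 2.6e-05])² = 0.25/(-4.257)² = 0.0138.
Darcy-Weisbach: ΔP = f(L/D)(ρV²/2) = 0.0138·(43.21/0.3958)·(785·3.427²/2) = 0.0138·109.2·4610 = 6944 Pa.
Q = V·A = 3.427·0.123 = 0.4217 m³/s.
Pumping power P = QΔP = 0.4217·6944 = 2927.8 W = 2.928 kW.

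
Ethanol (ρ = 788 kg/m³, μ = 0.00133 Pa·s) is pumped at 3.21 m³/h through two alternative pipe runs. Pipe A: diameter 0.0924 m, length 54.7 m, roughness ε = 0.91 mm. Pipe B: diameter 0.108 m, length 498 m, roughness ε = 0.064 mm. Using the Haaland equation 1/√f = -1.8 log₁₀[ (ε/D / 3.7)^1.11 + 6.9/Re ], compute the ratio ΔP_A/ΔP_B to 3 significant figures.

ΔP_A/ΔP_B ≈ 0.297

Pipe A: V = Q/A = 0.0008917/0.006706 = 0.133 m/s; Re = 7280; ε/D = 0.00985; Haaland → f = 0.04456; ΔP_A = f(L/D)(ρV²/2) = 183.8 Pa.
Pipe B: V = Q/A = 0.0008917/0.009161 = 0.09733 m/s; Re = 6228; ε/D = 0.000593; Haaland → f = 0.0359; ΔP_B = f(L/D)(ρV²/2) = 617.9 Pa.
ΔP_A/ΔP_B = 183.8/617.9 = 0.297.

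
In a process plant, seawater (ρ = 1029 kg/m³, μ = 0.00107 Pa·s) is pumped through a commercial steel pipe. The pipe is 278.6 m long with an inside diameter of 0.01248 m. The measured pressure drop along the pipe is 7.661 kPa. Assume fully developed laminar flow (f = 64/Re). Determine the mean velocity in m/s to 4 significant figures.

V ≈ 0.1251 m/s

For laminar flow, f = 64/Re with Re = ρVD/μ, so Darcy-Weisbach reduces to ΔP = 32μLV/D². Solving for V: V = ΔP·D²/(32μL) = 7661·(0.01248)²/(32·0.00107·278.6) = 0.1251 m/s.
Check: Re = ρVD/μ = 1029·0.1251·0.01248/0.00107 = 1501 < 2300, so the laminar assumption holds.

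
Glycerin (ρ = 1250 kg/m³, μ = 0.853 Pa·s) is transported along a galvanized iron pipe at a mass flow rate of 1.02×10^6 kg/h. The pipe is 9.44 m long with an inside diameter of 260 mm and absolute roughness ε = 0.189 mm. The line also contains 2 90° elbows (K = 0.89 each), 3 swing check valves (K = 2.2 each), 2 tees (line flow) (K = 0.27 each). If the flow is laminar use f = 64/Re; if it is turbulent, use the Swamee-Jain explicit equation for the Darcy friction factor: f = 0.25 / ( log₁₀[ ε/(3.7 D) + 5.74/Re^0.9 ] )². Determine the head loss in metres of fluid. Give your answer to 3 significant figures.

ṁ = 1.02×10^6 kg/h = 1.02×10^6/3600 = 283.3 kg/s.
A = πD²/4 = π(0.26)²/4 = 0.05309 m²; mean velocity V = ṁ/(ρA) = 283.3/(1250 · 0.05309) = 4.269 m/s.
Reynolds number Re = ρVD/μ = 1250 · 4.269 · 0.26 / 0.853 = 1627.
Re < 2300 → laminar flow, so f = 64/Re = 64/1627 = 0.03935 (the turbulent correlation is not needed).
Total minor-loss coefficient ΣK = 2·0.89 + 3·2.2 + 2·0.27 = 8.92.
ΔP = [f·L/D + ΣK]·(ρV²/2) = [0.03935·9.44/0.26 + 8.92]·(1250·4.269²/2) = [1.429 + 8.92]·1.139e+04 = 1.179e+05 Pa.
Head loss h_f = ΔP/(ρg) = 1.179e+05/(1250·9.81) = 9.61 m.

h_f ≈ 9.61 m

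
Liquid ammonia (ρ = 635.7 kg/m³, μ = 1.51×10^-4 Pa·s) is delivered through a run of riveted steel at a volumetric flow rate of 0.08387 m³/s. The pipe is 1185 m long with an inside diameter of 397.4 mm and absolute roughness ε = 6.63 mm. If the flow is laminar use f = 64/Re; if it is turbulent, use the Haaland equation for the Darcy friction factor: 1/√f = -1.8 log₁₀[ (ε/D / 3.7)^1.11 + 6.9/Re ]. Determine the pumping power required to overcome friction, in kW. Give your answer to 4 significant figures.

Cross-sectional area A = πD²/4 = π(0.3974)²/4 = 0.124 m²; mean velocity V = Q/A = 0.08387/0.124 = 0.6762 m/s.
Reynolds number Re = ρVD/μ = 635.7 · 0.6762 · 0.3974 / 0.000151 = 1.131e+06.
Re > 4000 → turbulent. Relative roughness ε/D = 0.00663/0.3974 = 0.0167. Haaland: 1/√f = -1.8 log₁₀[(0.0167/3.7)^1.11 + 6.9/1.131e+06] = -1.8 log₁₀[0.00249 + 6.1e-06] = 4.685, so f = 0.04556.
Darcy-Weisbach: ΔP = f(L/D)(ρV²/2) = 0.04556·(1185/0.3974)·(635.7·0.6762²/2) = 0.04556·2982·145.3 = 1.974e+04 Pa.
Pumping power P = QΔP = 0.08387·1.974e+04 = 1655.7 W = 1.656 kW.

P ≈ 1.656 kW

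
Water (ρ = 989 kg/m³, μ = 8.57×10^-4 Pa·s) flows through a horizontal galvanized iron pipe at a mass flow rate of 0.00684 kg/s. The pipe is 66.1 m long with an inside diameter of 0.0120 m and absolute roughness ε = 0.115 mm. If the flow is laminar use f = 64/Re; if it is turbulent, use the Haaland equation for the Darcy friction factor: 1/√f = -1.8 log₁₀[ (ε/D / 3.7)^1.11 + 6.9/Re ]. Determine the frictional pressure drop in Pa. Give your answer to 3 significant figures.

A = πD²/4 = π(0.012)²/4 = 0.0001131 m²; mean velocity V = ṁ/(ρA) = 0.00684/(989 · 0.0001131) = 0.06115 m/s.
Reynolds number Re = ρVD/μ = 989 · 0.06115 · 0.012 / 0.000857 = 846.8.
Re < 2300 → laminar flow, so f = 64/Re = 64/846.8 = 0.07557 (the turbulent correlation is not needed).
Darcy-Weisbach: ΔP = f(L/D)(ρV²/2) = 0.07557·(66.1/0.012)·(989·0.06115²/2) = 0.07557·5508·1.849 = 769.8 Pa.

ΔP ≈ 770 Pa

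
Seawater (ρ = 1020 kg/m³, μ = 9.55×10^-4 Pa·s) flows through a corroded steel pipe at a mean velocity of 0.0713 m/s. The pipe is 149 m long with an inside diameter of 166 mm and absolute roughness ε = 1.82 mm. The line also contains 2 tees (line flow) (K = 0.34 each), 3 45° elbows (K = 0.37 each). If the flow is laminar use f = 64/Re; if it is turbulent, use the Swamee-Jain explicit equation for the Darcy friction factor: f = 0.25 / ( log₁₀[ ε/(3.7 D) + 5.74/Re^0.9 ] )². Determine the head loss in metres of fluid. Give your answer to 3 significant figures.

h_f ≈ 0.0107 m

Reynolds number Re = ρVD/μ = 1020 · 0.0713 · 0.166 / 0.000955 = 1.264e+04.
Re > 4000 → turbulent. Relative roughness ε/D = 0.00182/0.166 = 0.011. Swamee-Jain: f = 0.25/(log₁₀[0.011/3.7 + 5.74/1.264e+04^0.9])² = 0.25/(log₁₀[0.00296 + 0.00117])² = 0.25/(-2.384)² = 0.04399.
Total minor-loss coefficient ΣK = 2·0.34 + 3·0.37 = 1.79.
ΔP = [f·L/D + ΣK]·(ρV²/2) = [0.04399·149/0.166 + 1.79]·(1020·0.0713²/2) = [39.48 + 1.79]·2.593 = 107 Pa.
Head loss h_f = ΔP/(ρg) = 107/(1020·9.81) = 0.0107 m.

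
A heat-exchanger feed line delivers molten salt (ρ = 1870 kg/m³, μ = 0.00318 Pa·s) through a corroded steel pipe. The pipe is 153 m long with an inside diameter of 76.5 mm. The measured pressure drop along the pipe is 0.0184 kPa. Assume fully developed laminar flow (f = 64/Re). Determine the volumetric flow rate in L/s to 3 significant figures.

Q ≈ 0.0318 L/s

For laminar flow, f = 64/Re with Re = ρVD/μ, so Darcy-Weisbach reduces to ΔP = 32μLV/D². Solving for V: V = ΔP·D²/(32μL) = 18.4·(0.0765)²/(32·0.00318·153) = 0.006916 m/s.
Check: Re = ρVD/μ = 1870·0.006916·0.0765/0.00318 = 311.1 < 2300, so the laminar assumption holds.
Q = V·A = 0.006916·(π/4·0.0765²) = 3.179e-05 m³/s = 0.0318 L/s.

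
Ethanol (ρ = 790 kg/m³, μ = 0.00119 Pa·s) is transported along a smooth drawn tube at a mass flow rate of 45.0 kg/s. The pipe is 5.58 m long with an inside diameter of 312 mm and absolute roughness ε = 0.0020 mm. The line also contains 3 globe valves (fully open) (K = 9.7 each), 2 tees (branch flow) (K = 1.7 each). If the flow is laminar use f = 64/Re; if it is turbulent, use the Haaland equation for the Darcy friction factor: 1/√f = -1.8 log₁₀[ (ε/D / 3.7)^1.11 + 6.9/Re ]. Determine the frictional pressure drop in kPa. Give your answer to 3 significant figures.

ΔP ≈ 7.19 kPa

A = πD²/4 = π(0.312)²/4 = 0.07645 m²; mean velocity V = ṁ/(ρA) = 45/(790 · 0.07645) = 0.7451 m/s.
Reynolds number Re = ρVD/μ = 790 · 0.7451 · 0.312 / 0.00119 = 1.543e+05.
Re > 4000 → turbulent. Relative roughness ε/D = 2e-06/0.312 = 6.41e-06. Haaland: 1/√f = -1.8 log₁₀[(6.41e-06/3.7)^1.11 + 6.9/1.543e+05] = -1.8 log₁₀[4.03e-07 + 4.47e-05] = 7.822, so f = 0.01634.
Total minor-loss coefficient ΣK = 3·9.7 + 2·1.7 = 32.5.
ΔP = [f·L/D + ΣK]·(ρV²/2) = [0.01634·5.58/0.312 + 32.5]·(790·0.7451²/2) = [0.2923 + 32.5]·219.3 = 7190 Pa.
ΔP = 7190 Pa = 7.19 kPa.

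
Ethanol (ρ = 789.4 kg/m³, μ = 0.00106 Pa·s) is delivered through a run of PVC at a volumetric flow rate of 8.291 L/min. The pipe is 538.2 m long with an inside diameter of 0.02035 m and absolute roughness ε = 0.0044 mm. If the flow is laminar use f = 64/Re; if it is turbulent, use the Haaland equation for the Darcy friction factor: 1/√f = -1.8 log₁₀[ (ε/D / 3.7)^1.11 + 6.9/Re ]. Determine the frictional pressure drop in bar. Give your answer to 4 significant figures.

Q = 8.291 L/min = 8.291/60000 = 0.0001382 m³/s.
Cross-sectional area A = πD²/4 = π(0.02035)²/4 = 0.0003253 m²; mean velocity V = Q/A = 0.0001382/0.0003253 = 0.4249 m/s.
Reynolds number Re = ρVD/μ = 789.4 · 0.4249 · 0.02035 / 0.00106 = 6439.
Re > 4000 → turbulent. Relative roughness ε/D = 4.4e-06/0.02035 = 0.000216. Haaland: 1/√f = -1.8 log₁₀[(0.000216/3.7)^1.11 + 6.9/6439] = -1.8 log₁₀[2e-05 + 0.00107] = 5.331, so f = 0.03518.
Darcy-Weisbach: ΔP = f(L/D)(ρV²/2) = 0.03518·(538.2/0.02035)·(789.4·0.4249²/2) = 0.03518·2.645e+04·71.24 = 6.629e+04 Pa.
ΔP = 6.629e+04 Pa = 0.6629 bar.

ΔP ≈ 0.6629 bar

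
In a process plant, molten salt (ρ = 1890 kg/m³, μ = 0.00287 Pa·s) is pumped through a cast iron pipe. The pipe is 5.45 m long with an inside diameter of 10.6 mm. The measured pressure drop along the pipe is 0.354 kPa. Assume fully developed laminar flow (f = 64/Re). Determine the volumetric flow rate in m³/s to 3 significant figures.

Q ≈ 7.01×10^-6 m³/s

For laminar flow, f = 64/Re with Re = ρVD/μ, so Darcy-Weisbach reduces to ΔP = 32μLV/D². Solving for V: V = ΔP·D²/(32μL) = 354·(0.0106)²/(32·0.00287·5.45) = 0.07947 m/s.
Check: Re = ρVD/μ = 1890·0.07947·0.0106/0.00287 = 554.7 < 2300, so the laminar assumption holds.
Q = V·A = 0.07947·(π/4·0.0106²) = 7.013e-06 m³/s = 7.01×10^-6 m³/s.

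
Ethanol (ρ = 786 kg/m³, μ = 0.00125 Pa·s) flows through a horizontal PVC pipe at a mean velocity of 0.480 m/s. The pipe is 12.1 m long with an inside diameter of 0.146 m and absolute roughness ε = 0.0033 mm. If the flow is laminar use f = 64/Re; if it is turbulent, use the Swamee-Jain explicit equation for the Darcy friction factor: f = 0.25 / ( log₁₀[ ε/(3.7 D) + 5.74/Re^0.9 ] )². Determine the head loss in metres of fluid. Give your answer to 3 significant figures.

h_f ≈ 0.0209 m

Reynolds number Re = ρVD/μ = 786 · 0.48 · 0.146 / 0.00125 = 4.407e+04.
Re > 4000 → turbulent. Relative roughness ε/D = 3.3e-06/0.146 = 2.26e-05. Swamee-Jain: f = 0.25/(log₁₀[2.26e-05/3.7 + 5.74/4.407e+04^0.9])² = 0.25/(log₁₀[6.11e-06 + 0.00038])² = 0.25/(-3.414)² = 0.02145.
Darcy-Weisbach: ΔP = f(L/D)(ρV²/2) = 0.02145·(12.1/0.146)·(786·0.48²/2) = 0.02145·82.88·90.55 = 161 Pa.
Head loss h_f = ΔP/(ρg) = 161/(786·9.81) = 0.0209 m.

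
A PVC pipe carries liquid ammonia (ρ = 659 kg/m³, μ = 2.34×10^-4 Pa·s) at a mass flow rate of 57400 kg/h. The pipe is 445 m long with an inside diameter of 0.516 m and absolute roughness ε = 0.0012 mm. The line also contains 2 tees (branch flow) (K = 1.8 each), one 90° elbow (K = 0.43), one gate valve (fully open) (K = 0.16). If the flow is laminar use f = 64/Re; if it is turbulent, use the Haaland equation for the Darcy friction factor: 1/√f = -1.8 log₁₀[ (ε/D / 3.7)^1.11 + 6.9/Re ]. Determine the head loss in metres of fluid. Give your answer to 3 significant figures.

ṁ = 57400 kg/h = 57400/3600 = 15.94 kg/s.
A = πD²/4 = π(0.516)²/4 = 0.2091 m²; mean velocity V = ṁ/(ρA) = 15.94/(659 · 0.2091) = 0.1157 m/s.
Reynolds number Re = ρVD/μ = 659 · 0.1157 · 0.516 / 0.000234 = 1.681e+05.
Re > 4000 → turbulent. Relative roughness ε/D = 1.2e-06/0.516 = 2.33e-06. Haaland: 1/√f = -1.8 log₁₀[(2.33e-06/3.7)^1.11 + 6.9/1.681e+05] = -1.8 log₁₀[1.31e-07 + 4.1e-05] = 7.894, so f = 0.01605.
Total minor-loss coefficient ΣK = 2·1.8 + 1·0.43 + 1·0.16 = 4.19.
ΔP = [f·L/D + ΣK]·(ρV²/2) = [0.01605·445/0.516 + 4.19]·(659·0.1157²/2) = [13.84 + 4.19]·4.411 = 79.53 Pa.
Head loss h_f = ΔP/(ρg) = 79.53/(659·9.81) = 0.0123 m.

h_f ≈ 0.0123 m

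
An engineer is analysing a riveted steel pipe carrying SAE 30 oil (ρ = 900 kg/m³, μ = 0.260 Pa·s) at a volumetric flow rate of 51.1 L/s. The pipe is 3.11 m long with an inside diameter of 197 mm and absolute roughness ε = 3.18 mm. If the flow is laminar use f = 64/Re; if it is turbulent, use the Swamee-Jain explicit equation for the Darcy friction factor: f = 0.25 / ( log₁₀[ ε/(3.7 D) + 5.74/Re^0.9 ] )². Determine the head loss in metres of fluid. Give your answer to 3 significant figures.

h_f ≈ 0.127 m

Q = 51.1 L/s = 51.1/1000 = 0.0511 m³/s.
Cross-sectional area A = πD²/4 = π(0.197)²/4 = 0.03048 m²; mean velocity V = Q/A = 0.0511/0.03048 = 1.676 m/s.
Reynolds number Re = ρVD/μ = 900 · 1.676 · 0.197 / 0.26 = 1143.
Re < 2300 → laminar flow, so f = 64/Re = 64/1143 = 0.05598 (the turbulent correlation is not needed).
Darcy-Weisbach: ΔP = f(L/D)(ρV²/2) = 0.05598·(3.11/0.197)·(900·1.676²/2) = 0.05598·15.79·1265 = 1118 Pa.
Head loss h_f = ΔP/(ρg) = 1118/(900·9.81) = 0.127 m.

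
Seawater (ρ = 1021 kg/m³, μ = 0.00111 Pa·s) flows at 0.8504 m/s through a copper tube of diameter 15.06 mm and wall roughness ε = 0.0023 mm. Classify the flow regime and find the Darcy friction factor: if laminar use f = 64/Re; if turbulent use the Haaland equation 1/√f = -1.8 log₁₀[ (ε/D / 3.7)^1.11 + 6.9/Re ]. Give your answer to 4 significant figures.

Re = ρVD/μ = 1021·0.8504·0.01506/0.00111 = 1.178e+04.
Re > 4000 → turbulent. ε/D = 2.3e-06/0.01506 = 0.000153; Haaland: 1/√f = -1.8 log₁₀[1.36e-05 + 0.000586] = 5.8, so f = 0.02972.

f ≈ 0.02972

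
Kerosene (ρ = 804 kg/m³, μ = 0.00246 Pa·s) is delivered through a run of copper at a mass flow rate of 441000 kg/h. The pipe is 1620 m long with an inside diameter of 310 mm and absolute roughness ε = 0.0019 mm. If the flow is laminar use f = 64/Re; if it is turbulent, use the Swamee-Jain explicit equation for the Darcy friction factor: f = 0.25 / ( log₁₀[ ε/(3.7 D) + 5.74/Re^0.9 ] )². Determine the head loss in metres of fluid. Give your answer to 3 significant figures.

ṁ = 441000 kg/h = 441000/3600 = 122.5 kg/s.
A = πD²/4 = π(0.31)²/4 = 0.07548 m²; mean velocity V = ṁ/(ρA) = 122.5/(804 · 0.07548) = 2.019 m/s.
Reynolds number Re = ρVD/μ = 804 · 2.019 · 0.31 / 0.00246 = 2.045e+05.
Re > 4000 → turbulent. Relative roughness ε/D = 1.9e-06/0.31 = 6.13e-06. Swamee-Jain: f = 0.25/(log₁₀[6.13e-06/3.7 + 5.74/2.045e+05^0.9])² = 0.25/(log₁₀[1.66e-06 + 9.53e-05])² = 0.25/(-4.013)² = 0.01552.
Darcy-Weisbach: ΔP = f(L/D)(ρV²/2) = 0.01552·(1620/0.31)·(804·2.019²/2) = 0.01552·5226·1638 = 1.329e+05 Pa.
Head loss h_f = ΔP/(ρg) = 1.329e+05/(804·9.81) = 16.8 m.

h_f ≈ 16.8 m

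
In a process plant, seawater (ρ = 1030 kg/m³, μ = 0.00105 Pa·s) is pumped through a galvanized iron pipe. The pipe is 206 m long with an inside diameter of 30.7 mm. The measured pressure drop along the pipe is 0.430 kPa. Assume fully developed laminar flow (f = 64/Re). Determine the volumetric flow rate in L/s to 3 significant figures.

For laminar flow, f = 64/Re with Re = ρVD/μ, so Darcy-Weisbach reduces to ΔP = 32μLV/D². Solving for V: V = ΔP·D²/(32μL) = 430·(0.0307)²/(32·0.00105·206) = 0.05855 m/s.
Check: Re = ρVD/μ = 1030·0.05855·0.0307/0.00105 = 1763 < 2300, so the laminar assumption holds.
Q = V·A = 0.05855·(π/4·0.0307²) = 4.334e-05 m³/s = 0.0433 L/s.

Q ≈ 0.0433 L/s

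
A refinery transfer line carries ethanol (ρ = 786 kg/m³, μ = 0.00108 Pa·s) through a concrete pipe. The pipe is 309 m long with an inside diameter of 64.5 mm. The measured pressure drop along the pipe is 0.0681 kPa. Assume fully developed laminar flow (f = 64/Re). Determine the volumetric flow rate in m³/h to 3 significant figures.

Q ≈ 0.312 m³/h

For laminar flow, f = 64/Re with Re = ρVD/μ, so Darcy-Weisbach reduces to ΔP = 32μLV/D². Solving for V: V = ΔP·D²/(32μL) = 68.1·(0.0645)²/(32·0.00108·309) = 0.02653 m/s.
Check: Re = ρVD/μ = 786·0.02653·0.0645/0.00108 = 1245 < 2300, so the laminar assumption holds.
Q = V·A = 0.02653·(π/4·0.0645²) = 8.668e-05 m³/s = 0.312 m³/h.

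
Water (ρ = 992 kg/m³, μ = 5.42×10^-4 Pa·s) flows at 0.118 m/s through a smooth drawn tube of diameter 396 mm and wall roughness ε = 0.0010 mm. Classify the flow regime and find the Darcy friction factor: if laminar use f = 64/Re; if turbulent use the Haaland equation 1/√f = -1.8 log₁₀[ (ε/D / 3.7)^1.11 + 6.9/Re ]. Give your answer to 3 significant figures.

f ≈ 0.0184

Re = ρVD/μ = 992·0.118·0.396/0.000542 = 8.552e+04.
Re > 4000 → turbulent. ε/D = 1e-06/0.396 = 2.53e-06; Haaland: 1/√f = -1.8 log₁₀[1.43e-07 + 8.07e-05] = 7.366, so f = 0.01843.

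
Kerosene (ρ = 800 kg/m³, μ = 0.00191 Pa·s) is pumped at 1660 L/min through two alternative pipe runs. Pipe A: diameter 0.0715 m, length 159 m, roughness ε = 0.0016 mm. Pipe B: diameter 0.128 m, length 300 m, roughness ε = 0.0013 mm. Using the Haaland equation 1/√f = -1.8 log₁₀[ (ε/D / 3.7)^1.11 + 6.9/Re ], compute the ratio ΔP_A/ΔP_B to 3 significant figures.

Pipe A: V = Q/A = 0.02767/0.004015 = 6.891 m/s; Re = 2.064e+05; ε/D = 2.24e-05; Haaland → f = 0.01555; ΔP_A = f(L/D)(ρV²/2) = 6.567e+05 Pa.
Pipe B: V = Q/A = 0.02767/0.01287 = 2.15 m/s; Re = 1.153e+05; ε/D = 1.02e-05; Haaland → f = 0.01735; ΔP_B = f(L/D)(ρV²/2) = 7.518e+04 Pa.
ΔP_A/ΔP_B = 6.567e+05/7.518e+04 = 8.73.

ΔP_A/ΔP_B ≈ 8.73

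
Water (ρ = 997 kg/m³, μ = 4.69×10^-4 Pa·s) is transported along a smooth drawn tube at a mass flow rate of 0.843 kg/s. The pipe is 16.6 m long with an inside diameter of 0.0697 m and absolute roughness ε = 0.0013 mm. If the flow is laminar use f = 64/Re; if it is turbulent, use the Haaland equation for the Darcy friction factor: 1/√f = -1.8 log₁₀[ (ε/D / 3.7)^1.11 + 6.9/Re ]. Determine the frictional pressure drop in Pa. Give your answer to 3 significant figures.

ΔP ≈ 133 Pa

A = πD²/4 = π(0.0697)²/4 = 0.003816 m²; mean velocity V = ṁ/(ρA) = 0.843/(997 · 0.003816) = 0.2216 m/s.
Reynolds number Re = ρVD/μ = 997 · 0.2216 · 0.0697 / 0.000469 = 3.283e+04.
Re > 4000 → turbulent. Relative roughness ε/D = 1.3e-06/0.0697 = 1.87e-05. Haaland: 1/√f = -1.8 log₁₀[(1.87e-05/3.7)^1.11 + 6.9/3.283e+04] = -1.8 log₁₀[1.32e-06 + 0.00021] = 6.615, so f = 0.02286.
Darcy-Weisbach: ΔP = f(L/D)(ρV²/2) = 0.02286·(16.6/0.0697)·(997·0.2216²/2) = 0.02286·238.2·24.48 = 133.3 Pa.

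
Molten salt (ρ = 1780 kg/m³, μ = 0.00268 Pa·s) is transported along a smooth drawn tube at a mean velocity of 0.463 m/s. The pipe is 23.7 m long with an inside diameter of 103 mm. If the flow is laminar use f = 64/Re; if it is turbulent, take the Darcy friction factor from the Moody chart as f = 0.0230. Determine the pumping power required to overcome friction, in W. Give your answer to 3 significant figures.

P ≈ 3.90 W

Reynolds number Re = ρVD/μ = 1780 · 0.463 · 0.103 / 0.00268 = 3.167e+04.
Re > 4000 → turbulent; use the Moody-chart value f = 0.0230.
Darcy-Weisbach: ΔP = f(L/D)(ρV²/2) = 0.023·(23.7/0.103)·(1780·0.463²/2) = 0.023·230.1·190.8 = 1010 Pa.
Q = V·A = 0.463·0.008332 = 0.003858 m³/s.
Pumping power P = QΔP = 0.003858·1010 = 3.895 W = 3.90 W.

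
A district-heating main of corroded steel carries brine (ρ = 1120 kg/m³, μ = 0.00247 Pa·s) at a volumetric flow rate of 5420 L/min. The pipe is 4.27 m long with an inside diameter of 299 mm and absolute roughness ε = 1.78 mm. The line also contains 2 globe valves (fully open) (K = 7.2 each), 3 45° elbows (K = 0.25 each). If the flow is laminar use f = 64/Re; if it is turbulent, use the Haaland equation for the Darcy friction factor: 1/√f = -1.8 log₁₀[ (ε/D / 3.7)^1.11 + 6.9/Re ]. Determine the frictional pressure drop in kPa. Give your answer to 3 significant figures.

ΔP ≈ 14.5 kPa

Q = 5420 L/min = 5420/60000 = 0.09033 m³/s.
Cross-sectional area A = πD²/4 = π(0.299)²/4 = 0.07022 m²; mean velocity V = Q/A = 0.09033/0.07022 = 1.287 m/s.
Reynolds number Re = ρVD/μ = 1120 · 1.287 · 0.299 / 0.00247 = 1.744e+05.
Re > 4000 → turbulent. Relative roughness ε/D = 0.00178/0.299 = 0.00595. Haaland: 1/√f = -1.8 log₁₀[(0.00595/3.7)^1.11 + 6.9/1.744e+05] = -1.8 log₁₀[0.000793 + 3.96e-05] = 5.543, so f = 0.03254.
Total minor-loss coefficient ΣK = 2·7.2 + 3·0.25 = 15.2.
ΔP = [f·L/D + ΣK]·(ρV²/2) = [0.03254·4.27/0.299 + 15.2]·(1120·1.287²/2) = [0.4648 + 15.2]·926.9 = 1.447e+04 Pa.
ΔP = 1.447e+04 Pa = 14.5 kPa.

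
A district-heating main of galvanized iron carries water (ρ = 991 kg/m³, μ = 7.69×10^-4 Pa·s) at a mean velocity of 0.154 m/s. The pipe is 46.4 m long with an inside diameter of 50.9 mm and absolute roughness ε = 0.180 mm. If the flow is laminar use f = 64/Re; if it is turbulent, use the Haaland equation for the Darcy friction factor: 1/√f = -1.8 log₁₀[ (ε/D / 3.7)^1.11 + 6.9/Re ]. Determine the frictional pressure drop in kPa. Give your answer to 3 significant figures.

Reynolds number Re = ρVD/μ = 991 · 0.154 · 0.0509 / 0.000769 = 1.01e+04.
Re > 4000 → turbulent. Relative roughness ε/D = 0.00018/0.0509 = 0.00354. Haaland: 1/√f = -1.8 log₁₀[(0.00354/3.7)^1.11 + 6.9/1.01e+04] = -1.8 log₁₀[0.000445 + 0.000683] = 5.306, so f = 0.03552.
Darcy-Weisbach: ΔP = f(L/D)(ρV²/2) = 0.03552·(46.4/0.0509)·(991·0.154²/2) = 0.03552·911.6·11.75 = 380.5 Pa.
ΔP = 380.5 Pa = 0.381 kPa.

ΔP ≈ 0.381 kPa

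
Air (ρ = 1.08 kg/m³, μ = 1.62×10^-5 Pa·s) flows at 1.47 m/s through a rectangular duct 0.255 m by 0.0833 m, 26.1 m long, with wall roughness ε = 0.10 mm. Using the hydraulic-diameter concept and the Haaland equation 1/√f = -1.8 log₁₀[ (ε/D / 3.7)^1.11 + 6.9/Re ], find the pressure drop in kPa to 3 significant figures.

Hydraulic diameter D_h = 4A/P = 4·(0.255·0.0833)/(2·(0.255+0.0833)) = 0.08497/0.6766 = 0.1256 m.
Re = ρVD_h/μ = 1.08·1.47·0.1256/1.62e-05 = 1.231e+04.
ε/D_h = 0.0001/0.1256 = 0.000796; Haaland gives 1/√f = -1.8 log₁₀[8.5e-05+0.000561] = 5.742, so f = 0.03033.
ΔP = f(L/D_h)(ρV²/2) = 0.03033·26.1/0.1256·1.167 = 7.356 Pa.
ΔP = 0.00736 kPa.

ΔP ≈ 0.00736 kPa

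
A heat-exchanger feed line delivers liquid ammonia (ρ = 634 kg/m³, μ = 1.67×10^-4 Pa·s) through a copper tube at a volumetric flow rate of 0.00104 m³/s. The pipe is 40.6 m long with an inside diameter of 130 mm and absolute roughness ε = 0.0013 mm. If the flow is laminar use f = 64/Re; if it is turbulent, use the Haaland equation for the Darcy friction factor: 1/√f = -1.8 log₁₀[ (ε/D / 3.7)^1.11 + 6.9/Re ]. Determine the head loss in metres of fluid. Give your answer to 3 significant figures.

h_f ≈ 0.00215 m

Cross-sectional area A = πD²/4 = π(0.13)²/4 = 0.01327 m²; mean velocity V = Q/A = 0.00104/0.01327 = 0.07835 m/s.
Reynolds number Re = ρVD/μ = 634 · 0.07835 · 0.13 / 0.000167 = 3.867e+04.
Re > 4000 → turbulent. Relative roughness ε/D = 1.3e-06/0.13 = 1e-05. Haaland: 1/√f = -1.8 log₁₀[(1e-05/3.7)^1.11 + 6.9/3.867e+04] = -1.8 log₁₀[6.6e-07 + 0.000178] = 6.744, so f = 0.02198.
Darcy-Weisbach: ΔP = f(L/D)(ρV²/2) = 0.02198·(40.6/0.13)·(634·0.07835²/2) = 0.02198·312.3·1.946 = 13.36 Pa.
Head loss h_f = ΔP/(ρg) = 13.36/(634·9.81) = 0.00215 m.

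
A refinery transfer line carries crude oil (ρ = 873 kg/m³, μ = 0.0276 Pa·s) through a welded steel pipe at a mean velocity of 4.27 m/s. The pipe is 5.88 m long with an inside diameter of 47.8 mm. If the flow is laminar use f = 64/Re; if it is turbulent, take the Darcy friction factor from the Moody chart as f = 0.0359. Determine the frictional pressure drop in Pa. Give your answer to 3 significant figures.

Reynolds number Re = ρVD/μ = 873 · 4.27 · 0.0478 / 0.0276 = 6456.
Re > 4000 → turbulent; use the Moody-chart value f = 0.0359.
Darcy-Weisbach: ΔP = f(L/D)(ρV²/2) = 0.0359·(5.88/0.0478)·(873·4.27²/2) = 0.0359·123·7959 = 3.515e+04 Pa.

ΔP ≈ 35100 Pa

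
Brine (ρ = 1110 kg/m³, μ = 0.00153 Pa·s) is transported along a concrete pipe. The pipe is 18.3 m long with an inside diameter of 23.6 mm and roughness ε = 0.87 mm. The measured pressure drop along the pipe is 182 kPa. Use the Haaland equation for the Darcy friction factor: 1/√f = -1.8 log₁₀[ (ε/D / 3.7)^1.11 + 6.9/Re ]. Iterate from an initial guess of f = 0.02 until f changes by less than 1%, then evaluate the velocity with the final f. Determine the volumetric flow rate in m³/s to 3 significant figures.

Q ≈ 0.00113 m³/s

Rearranging Darcy-Weisbach: V = √(2·ΔP·D/(f·L·ρ)). With ε/D = 0.00087/0.0236 = 0.0369, iterate starting from f = 0.02:
  f = 0.02 → V = √(2·1.82e+05·0.0236/(0.02·18.3·1110)) = 4.598 m/s; Re = ρVD/μ = 7.873e+04; f → 0.06288
  f = 0.06288 → V = 2.593 m/s; Re = 4.44e+04; f → 0.06316
Converged (Δf/f < 1%). With the final f = 0.06316: V = √(2·1.82e+05·0.0236/(0.06316·18.3·1110)) = 2.588 m/s.
Q = V·A = 2.588·(π/4·0.0236²) = 0.001132 m³/s = 0.00113 m³/s.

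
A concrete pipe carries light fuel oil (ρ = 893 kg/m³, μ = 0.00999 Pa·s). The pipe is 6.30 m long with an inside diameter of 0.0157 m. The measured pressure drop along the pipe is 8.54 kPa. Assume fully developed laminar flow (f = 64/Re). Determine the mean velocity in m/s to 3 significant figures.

For laminar flow, f = 64/Re with Re = ρVD/μ, so Darcy-Weisbach reduces to ΔP = 32μLV/D². Solving for V: V = ΔP·D²/(32μL) = 8540·(0.0157)²/(32·0.00999·6.3) = 1.045 m/s.
Check: Re = ρVD/μ = 893·1.045·0.0157/0.00999 = 1467 < 2300, so the laminar assumption holds.

V ≈ 1.05 m/s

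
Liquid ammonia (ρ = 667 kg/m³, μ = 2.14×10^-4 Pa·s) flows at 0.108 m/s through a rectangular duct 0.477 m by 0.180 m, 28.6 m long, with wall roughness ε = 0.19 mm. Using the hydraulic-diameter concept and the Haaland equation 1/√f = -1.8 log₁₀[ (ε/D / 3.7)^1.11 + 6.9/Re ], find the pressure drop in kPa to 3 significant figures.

ΔP ≈ 0.00906 kPa

Hydraulic diameter D_h = 4A/P = 4·(0.477·0.18)/(2·(0.477+0.18)) = 0.3434/1.314 = 0.2614 m.
Re = ρVD_h/μ = 667·0.108·0.2614/0.000214 = 8.798e+04.
ε/D_h = 0.00019/0.2614 = 0.000727; Haaland gives 1/√f = -1.8 log₁₀[7.68e-05+7.84e-05] = 6.856, so f = 0.02127.
ΔP = f(L/D_h)(ρV²/2) = 0.02127·28.6/0.2614·3.89 = 9.055 Pa.
ΔP = 0.00906 kPa.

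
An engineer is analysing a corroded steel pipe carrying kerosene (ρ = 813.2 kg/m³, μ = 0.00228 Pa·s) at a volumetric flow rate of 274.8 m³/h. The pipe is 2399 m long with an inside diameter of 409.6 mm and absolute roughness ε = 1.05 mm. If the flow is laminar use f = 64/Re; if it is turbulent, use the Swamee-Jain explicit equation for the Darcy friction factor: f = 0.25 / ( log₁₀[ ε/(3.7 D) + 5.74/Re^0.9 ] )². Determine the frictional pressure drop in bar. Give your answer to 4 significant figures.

Q = 274.8 m³/h = 274.8/3600 = 0.07633 m³/s.
Cross-sectional area A = πD²/4 = π(0.4096)²/4 = 0.1318 m²; mean velocity V = Q/A = 0.07633/0.1318 = 0.5793 m/s.
Reynolds number Re = ρVD/μ = 813.2 · 0.5793 · 0.4096 / 0.00228 = 8.463e+04.
Re > 4000 → turbulent. Relative roughness ε/D = 0.00105/0.4096 = 0.00256. Swamee-Jain: f = 0.25/(log₁₀[0.00256/3.7 + 5.74/8.463e+04^0.9])² = 0.25/(log₁₀[0.000693 + 0.000211])² = 0.25/(-3.044)² = 0.02698.
Darcy-Weisbach: ΔP = f(L/D)(ρV²/2) = 0.02698·(2399/0.4096)·(813.2·0.5793²/2) = 0.02698·5857·136.5 = 2.156e+04 Pa.
ΔP = 2.156e+04 Pa = 0.2156 bar.

ΔP ≈ 0.2156 bar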